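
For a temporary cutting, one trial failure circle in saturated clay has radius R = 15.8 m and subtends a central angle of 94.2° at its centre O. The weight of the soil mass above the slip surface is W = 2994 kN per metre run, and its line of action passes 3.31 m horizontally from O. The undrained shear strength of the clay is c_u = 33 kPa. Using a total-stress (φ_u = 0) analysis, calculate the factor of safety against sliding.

FS = 1.37

Taking moments about the centre O, the resisting moment is provided by the undrained shear strength acting along the arc:
Arc length L_a = R·θ = 15.8·(94.2°·π/180) = 15.8·1.6441 = 25.98 m
M_R = c_u·L_a·R = 33·25.98·15.8 = 13544.3 kN·m/m
M_D = W·d = 2994·3.31 = 9910.1 kN·m/m
FS = M_R / M_D = 13544.3 / 9910.1 = 1.367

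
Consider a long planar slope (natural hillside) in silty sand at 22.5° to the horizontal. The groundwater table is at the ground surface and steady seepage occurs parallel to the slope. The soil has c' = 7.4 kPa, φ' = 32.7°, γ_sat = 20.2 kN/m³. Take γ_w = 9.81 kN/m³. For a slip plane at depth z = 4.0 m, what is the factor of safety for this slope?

FS = 1.06

With seepage parallel to the slope and the water table at the surface, the effective normal stress on the slip plane uses the buoyant unit weight γ' = γ_sat − γ_w while the driving shear stress uses γ_sat:
FS = [c' + γ' z cos²β tanφ'] / [γ_sat z sinβ cosβ]
γ' = 20.2 − 9.81 = 10.39 kN/m³
Numerator = 7.4 + 10.39·4.0·cos²22.5°·tan32.7° = 7.4 + 10.39·4.0·0.8536·0.6420 = 30.174 kPa
Denominator = 20.2·4.0·sin22.5°·cos22.5° = 20.2·4.0·0.3827·0.9239 = 28.567 kPa
FS = 30.174 / 28.567 = 1.056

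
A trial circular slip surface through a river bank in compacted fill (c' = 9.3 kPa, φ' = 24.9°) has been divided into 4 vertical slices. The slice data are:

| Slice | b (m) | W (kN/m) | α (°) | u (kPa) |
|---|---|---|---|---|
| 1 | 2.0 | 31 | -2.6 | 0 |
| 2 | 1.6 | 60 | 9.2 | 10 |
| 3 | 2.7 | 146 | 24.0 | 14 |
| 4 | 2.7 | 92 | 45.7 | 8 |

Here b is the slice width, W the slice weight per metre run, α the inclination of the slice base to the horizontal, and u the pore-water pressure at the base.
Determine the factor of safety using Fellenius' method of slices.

FS = 1.42

Ordinary method of slices: FS = Σ[c'·Δl_i + (W_i cosα_i − u_i·Δl_i)·tanφ'] / Σ W_i sinα_i, with Δl_i = b_i / cosα_i.
Slice 1: Δl = 2.0/cos(-2.6°) = 2.002 m; N'_1 = 31·cos(-2.6°) − 0·2.002 = 31.0; c'Δl = 18.62; W sinα = -1.4
Slice 2: Δl = 1.6/cos9.2° = 1.621 m; N'_2 = 60·cos9.2° − 10·1.621 = 43.0; c'Δl = 15.07; W sinα = 9.6
Slice 3: Δl = 2.7/cos24.0° = 2.956 m; N'_3 = 146·cos24.0° − 14·2.956 = 92.0; c'Δl = 27.49; W sinα = 59.4
Slice 4: Δl = 2.7/cos45.7° = 3.866 m; N'_4 = 92·cos45.7° − 8·3.866 = 33.3; c'Δl = 35.95; W sinα = 65.8
Σc'Δl = 97.1 kN/m; ΣN' = 199.3 kN/m; ΣW sinα = 133.4 kN/m
Resisting = 97.1 + 199.3·tan24.9° = 97.1 + 92.5 = 189.7 kN/m
FS = 189.7 / 133.4 = 1.422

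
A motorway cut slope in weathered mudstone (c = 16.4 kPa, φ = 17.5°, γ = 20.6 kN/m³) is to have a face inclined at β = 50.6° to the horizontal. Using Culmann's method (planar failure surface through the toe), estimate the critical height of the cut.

Culmann's analysis gives the critical failure plane at α_cr = (β + φ)/2 = (50.6 + 17.5)/2 = 34.0°, and the critical height
H_c = (4c/γ) · sinβ cosφ / [1 − cos(β − φ)]
    = (4·16.4/20.6) · sin50.6°·cos17.5° / [1 − cos(33.1°)]
    = 3.184 · 0.7727·0.9537 / [1 − 0.8377]
    = 3.184 · 0.7370 / 0.1623
    = 14.46 m

H_c = 14.46 m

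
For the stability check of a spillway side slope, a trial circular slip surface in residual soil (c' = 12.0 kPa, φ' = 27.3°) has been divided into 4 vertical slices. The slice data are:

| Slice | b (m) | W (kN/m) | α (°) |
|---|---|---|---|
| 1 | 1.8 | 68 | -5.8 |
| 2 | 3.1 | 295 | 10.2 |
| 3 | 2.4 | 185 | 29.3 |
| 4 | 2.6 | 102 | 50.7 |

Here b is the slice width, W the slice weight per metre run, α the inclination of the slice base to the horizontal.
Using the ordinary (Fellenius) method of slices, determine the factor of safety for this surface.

Ordinary method of slices: FS = Σ[c'·Δl_i + (W_i cosα_i)·tanφ'] / Σ W_i sinα_i, with Δl_i = b_i / cosα_i.
Slice 1: Δl = 1.8/cos(-5.8°) = 1.809 m; N'_1 = 68·cos(-5.8°) = 67.7; c'Δl = 21.71; W sinα = -6.9
Slice 2: Δl = 3.1/cos10.2° = 3.150 m; N'_2 = 295·cos10.2° = 290.3; c'Δl = 37.80; W sinα = 52.2
Slice 3: Δl = 2.4/cos29.3° = 2.752 m; N'_3 = 185·cos29.3° = 161.3; c'Δl = 33.02; W sinα = 90.5
Slice 4: Δl = 2.6/cos50.7° = 4.105 m; N'_4 = 102·cos50.7° = 64.6; c'Δl = 49.26; W sinα = 78.9
Σc'Δl = 141.8 kN/m; ΣN' = 583.9 kN/m; ΣW sinα = 214.8 kN/m
Resisting = 141.8 + 583.9·tan27.3° = 141.8 + 301.4 = 443.2 kN/m
FS = 443.2 / 214.8 = 2.063

FS = 2.06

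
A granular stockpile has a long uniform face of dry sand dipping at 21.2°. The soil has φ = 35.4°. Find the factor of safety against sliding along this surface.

FS = 1.83

For a dry cohesionless infinite slope the factor of safety is FS = tanφ / tanβ.
FS = tan35.4° / tan21.2° = 0.7107 / 0.3879 = 1.832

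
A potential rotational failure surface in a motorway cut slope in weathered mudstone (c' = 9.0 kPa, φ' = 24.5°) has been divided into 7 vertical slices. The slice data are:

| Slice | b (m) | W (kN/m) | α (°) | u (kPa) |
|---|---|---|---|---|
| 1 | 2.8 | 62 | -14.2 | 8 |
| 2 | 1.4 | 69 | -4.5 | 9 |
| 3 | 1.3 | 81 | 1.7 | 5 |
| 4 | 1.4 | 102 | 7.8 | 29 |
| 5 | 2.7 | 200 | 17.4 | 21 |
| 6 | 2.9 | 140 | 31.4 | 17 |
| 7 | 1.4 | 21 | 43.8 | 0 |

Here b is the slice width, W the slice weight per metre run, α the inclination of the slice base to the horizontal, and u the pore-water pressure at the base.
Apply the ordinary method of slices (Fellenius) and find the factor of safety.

Ordinary method of slices: FS = Σ[c'·Δl_i + (W_i cosα_i − u_i·Δl_i)·tanφ'] / Σ W_i sinα_i, with Δl_i = b_i / cosα_i.
Slice 1: Δl = 2.8/cos(-14.2°) = 2.888 m; N'_1 = 62·cos(-14.2°) − 8·2.888 = 37.0; c'Δl = 25.99; W sinα = -15.2
Slice 2: Δl = 1.4/cos(-4.5°) = 1.404 m; N'_2 = 69·cos(-4.5°) − 9·1.404 = 56.1; c'Δl = 12.64; W sinα = -5.4
Slice 3: Δl = 1.3/cos1.7° = 1.301 m; N'_3 = 81·cos1.7° − 5·1.301 = 74.5; c'Δl = 11.71; W sinα = 2.4
Slice 4: Δl = 1.4/cos7.8° = 1.413 m; N'_4 = 102·cos7.8° − 29·1.413 = 60.1; c'Δl = 12.72; W sinα = 13.8
Slice 5: Δl = 2.7/cos17.4° = 2.829 m; N'_5 = 200·cos17.4° − 21·2.829 = 131.4; c'Δl = 25.47; W sinα = 59.8
Slice 6: Δl = 2.9/cos31.4° = 3.398 m; N'_6 = 140·cos31.4° − 17·3.398 = 61.7; c'Δl = 30.58; W sinα = 72.9
Slice 7: Δl = 1.4/cos43.8° = 1.940 m; N'_7 = 21·cos43.8° − 0·1.940 = 15.2; c'Δl = 17.46; W sinα = 14.5
Σc'Δl = 136.6 kN/m; ΣN' = 436.0 kN/m; ΣW sinα = 142.9 kN/m
Resisting = 136.6 + 436.0·tan24.5° = 136.6 + 198.7 = 335.3 kN/m
FS = 335.3 / 142.9 = 2.346

FS = 2.35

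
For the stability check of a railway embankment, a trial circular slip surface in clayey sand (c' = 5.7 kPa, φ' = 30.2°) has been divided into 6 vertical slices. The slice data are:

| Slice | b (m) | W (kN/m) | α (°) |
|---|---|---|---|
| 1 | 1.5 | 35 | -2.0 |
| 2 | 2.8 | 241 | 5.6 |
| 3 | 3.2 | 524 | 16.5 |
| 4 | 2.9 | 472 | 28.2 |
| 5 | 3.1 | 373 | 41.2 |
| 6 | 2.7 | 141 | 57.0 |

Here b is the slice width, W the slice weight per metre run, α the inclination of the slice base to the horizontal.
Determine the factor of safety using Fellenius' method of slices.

FS = 1.34

Ordinary method of slices: FS = Σ[c'·Δl_i + (W_i cosα_i)·tanφ'] / Σ W_i sinα_i, with Δl_i = b_i / cosα_i.
Slice 1: Δl = 1.5/cos(-2.0°) = 1.501 m; N'_1 = 35·cos(-2.0°) = 35.0; c'Δl = 8.56; W sinα = -1.2
Slice 2: Δl = 2.8/cos5.6° = 2.813 m; N'_2 = 241·cos5.6° = 239.8; c'Δl = 16.04; W sinα = 23.5
Slice 3: Δl = 3.2/cos16.5° = 3.337 m; N'_3 = 524·cos16.5° = 502.4; c'Δl = 19.02; W sinα = 148.8
Slice 4: Δl = 2.9/cos28.2° = 3.291 m; N'_4 = 472·cos28.2° = 416.0; c'Δl = 18.76; W sinα = 223.0
Slice 5: Δl = 3.1/cos41.2° = 4.120 m; N'_5 = 373·cos41.2° = 280.7; c'Δl = 23.48; W sinα = 245.7
Slice 6: Δl = 2.7/cos57.0° = 4.957 m; N'_6 = 141·cos57.0° = 76.8; c'Δl = 28.26; W sinα = 118.3
Σc'Δl = 114.1 kN/m; ΣN' = 1550.7 kN/m; ΣW sinα = 758.1 kN/m
Resisting = 114.1 + 1550.7·tan30.2° = 114.1 + 902.5 = 1016.6 kN/m
FS = 1016.6 / 758.1 = 1.341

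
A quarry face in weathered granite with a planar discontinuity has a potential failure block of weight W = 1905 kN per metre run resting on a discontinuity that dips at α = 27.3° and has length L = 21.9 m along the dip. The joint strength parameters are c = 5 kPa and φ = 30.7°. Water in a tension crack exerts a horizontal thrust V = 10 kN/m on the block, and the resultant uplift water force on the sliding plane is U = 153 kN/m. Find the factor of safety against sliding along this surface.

FS = 1.16

Resolving the block weight along and normal to the plane and applying the Mohr–Coulomb strength on the joint:
N' = W cosα − U − V sinα = 1905·cos27.3° − 153 − 10·sin27.3° = 1535.2 kN/m
Driving force T = W sinα + V cosα = 1905·sin27.3° + 10·cos27.3° = 882.6 kN/m
Resisting force R = c·L + N'·tanφ = 5·21.9 + 1535.2·tan30.7° = 109.5 + 911.6 = 1021.1 kN/m
FS = R / T = 1021.1 / 882.6 = 1.157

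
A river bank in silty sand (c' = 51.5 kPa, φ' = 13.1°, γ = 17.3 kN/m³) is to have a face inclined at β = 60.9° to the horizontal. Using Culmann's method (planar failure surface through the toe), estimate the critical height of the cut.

H_c = 30.87 m

Culmann's analysis gives the critical failure plane at α_cr = (β + φ')/2 = (60.9 + 13.1)/2 = 37.0°, and the critical height
H_c = (4c'/γ) · sinβ cosφ' / [1 − cos(β − φ')]
    = (4·51.5/17.3) · sin60.9°·cos13.1° / [1 − cos(47.8°)]
    = 11.908 · 0.8738·0.9740 / [1 − 0.6717]
    = 11.908 · 0.8510 / 0.3283
    = 30.87 m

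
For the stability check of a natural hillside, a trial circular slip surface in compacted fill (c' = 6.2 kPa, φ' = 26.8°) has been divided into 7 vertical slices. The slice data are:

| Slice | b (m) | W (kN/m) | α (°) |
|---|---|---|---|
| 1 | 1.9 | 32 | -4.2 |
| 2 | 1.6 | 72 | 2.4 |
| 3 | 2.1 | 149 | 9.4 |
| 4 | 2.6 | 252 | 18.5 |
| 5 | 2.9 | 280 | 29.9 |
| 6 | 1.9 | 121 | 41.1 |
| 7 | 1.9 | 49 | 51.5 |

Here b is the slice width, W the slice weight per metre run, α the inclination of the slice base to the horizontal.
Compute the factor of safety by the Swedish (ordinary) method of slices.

FS = 1.49

Ordinary method of slices: FS = Σ[c'·Δl_i + (W_i cosα_i)·tanφ'] / Σ W_i sinα_i, with Δl_i = b_i / cosα_i.
Slice 1: Δl = 1.9/cos(-4.2°) = 1.905 m; N'_1 = 32·cos(-4.2°) = 31.9; c'Δl = 11.81; W sinα = -2.3
Slice 2: Δl = 1.6/cos2.4° = 1.601 m; N'_2 = 72·cos2.4° = 71.9; c'Δl = 9.93; W sinα = 3.0
Slice 3: Δl = 2.1/cos9.4° = 2.129 m; N'_3 = 149·cos9.4° = 147.0; c'Δl = 13.20; W sinα = 24.3
Slice 4: Δl = 2.6/cos18.5° = 2.742 m; N'_4 = 252·cos18.5° = 239.0; c'Δl = 17.00; W sinα = 80.0
Slice 5: Δl = 2.9/cos29.9° = 3.345 m; N'_5 = 280·cos29.9° = 242.7; c'Δl = 20.74; W sinα = 139.6
Slice 6: Δl = 1.9/cos41.1° = 2.521 m; N'_6 = 121·cos41.1° = 91.2; c'Δl = 15.63; W sinα = 79.5
Slice 7: Δl = 1.9/cos51.5° = 3.052 m; N'_7 = 49·cos51.5° = 30.5; c'Δl = 18.92; W sinα = 38.3
Σc'Δl = 107.2 kN/m; ΣN' = 854.2 kN/m; ΣW sinα = 362.4 kN/m
Resisting = 107.2 + 854.2·tan26.8° = 107.2 + 431.5 = 538.7 kN/m
FS = 538.7 / 362.4 = 1.486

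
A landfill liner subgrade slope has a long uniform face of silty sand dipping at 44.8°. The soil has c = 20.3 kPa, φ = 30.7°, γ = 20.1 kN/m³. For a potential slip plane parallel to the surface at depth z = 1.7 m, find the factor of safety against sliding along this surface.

For an infinite slope with a slip plane parallel to the surface (no pore pressure): FS = [c + γz cos²β tanφ] / [γz sinβ cosβ].
γz = 20.1·1.7 = 34.17 kN/m²
Numerator = 20.3 + 34.17·cos²44.8°·tan30.7° = 20.3 + 34.17·0.5035·0.5938 = 30.515 kPa
Denominator = 34.17·sin44.8°·cos44.8° = 34.17·0.7046·0.7096 = 17.085 kPa
FS = 30.515 / 17.085 = 1.786

FS = 1.79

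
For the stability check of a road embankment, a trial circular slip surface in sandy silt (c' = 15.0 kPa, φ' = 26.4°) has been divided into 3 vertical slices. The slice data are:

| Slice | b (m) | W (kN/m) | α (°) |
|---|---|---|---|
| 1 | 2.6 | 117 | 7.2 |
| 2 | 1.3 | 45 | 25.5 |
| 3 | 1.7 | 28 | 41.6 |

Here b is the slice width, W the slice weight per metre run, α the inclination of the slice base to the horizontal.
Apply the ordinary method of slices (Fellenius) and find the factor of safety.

Ordinary method of slices: FS = Σ[c'·Δl_i + (W_i cosα_i)·tanφ'] / Σ W_i sinα_i, with Δl_i = b_i / cosα_i.
Slice 1: Δl = 2.6/cos7.2° = 2.621 m; N'_1 = 117·cos7.2° = 116.1; c'Δl = 39.31; W sinα = 14.7
Slice 2: Δl = 1.3/cos25.5° = 1.440 m; N'_2 = 45·cos25.5° = 40.6; c'Δl = 21.60; W sinα = 19.4
Slice 3: Δl = 1.7/cos41.6° = 2.273 m; N'_3 = 28·cos41.6° = 20.9; c'Δl = 34.10; W sinα = 18.6
Σc'Δl = 95.0 kN/m; ΣN' = 177.6 kN/m; ΣW sinα = 52.6 kN/m
Resisting = 95.0 + 177.6·tan26.4° = 95.0 + 88.2 = 183.2 kN/m
FS = 183.2 / 52.6 = 3.481

FS = 3.48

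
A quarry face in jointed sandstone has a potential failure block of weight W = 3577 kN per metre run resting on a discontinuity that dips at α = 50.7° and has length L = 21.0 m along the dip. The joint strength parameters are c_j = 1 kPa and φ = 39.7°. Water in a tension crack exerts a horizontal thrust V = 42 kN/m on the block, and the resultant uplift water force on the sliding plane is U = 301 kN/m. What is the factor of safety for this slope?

FS = 0.58

Resolving the block weight along and normal to the plane and applying the Mohr–Coulomb strength on the joint:
N' = W cosα − U − V sinα = 3577·cos50.7° − 301 − 42·sin50.7° = 1932.1 kN/m
Driving force T = W sinα + V cosα = 3577·sin50.7° + 42·cos50.7° = 2794.6 kN/m
Resisting force R = c_j·L + N'·tanφ = 1·21.0 + 1932.1·tan39.7° = 21.0 + 1604.1 = 1625.1 kN/m
FS = R / T = 1625.1 / 2794.6 = 0.581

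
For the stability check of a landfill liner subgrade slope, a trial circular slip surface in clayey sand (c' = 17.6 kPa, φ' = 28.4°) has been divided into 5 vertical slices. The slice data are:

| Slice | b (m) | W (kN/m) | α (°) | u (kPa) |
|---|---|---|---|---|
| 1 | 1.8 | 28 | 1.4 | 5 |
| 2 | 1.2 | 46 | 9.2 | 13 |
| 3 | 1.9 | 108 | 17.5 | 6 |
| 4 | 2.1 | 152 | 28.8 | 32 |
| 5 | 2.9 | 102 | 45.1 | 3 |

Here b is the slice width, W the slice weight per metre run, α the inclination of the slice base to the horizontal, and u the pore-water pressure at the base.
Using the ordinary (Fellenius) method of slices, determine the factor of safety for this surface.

FS = 1.83

Ordinary method of slices: FS = Σ[c'·Δl_i + (W_i cosα_i − u_i·Δl_i)·tanφ'] / Σ W_i sinα_i, with Δl_i = b_i / cosα_i.
Slice 1: Δl = 1.8/cos1.4° = 1.801 m; N'_1 = 28·cos1.4° − 5·1.801 = 19.0; c'Δl = 31.69; W sinα = 0.7
Slice 2: Δl = 1.2/cos9.2° = 1.216 m; N'_2 = 46·cos9.2° − 13·1.216 = 29.6; c'Δl = 21.40; W sinα = 7.4
Slice 3: Δl = 1.9/cos17.5° = 1.992 m; N'_3 = 108·cos17.5° − 6·1.992 = 91.0; c'Δl = 35.06; W sinα = 32.5
Slice 4: Δl = 2.1/cos28.8° = 2.396 m; N'_4 = 152·cos28.8° − 32·2.396 = 56.5; c'Δl = 42.18; W sinα = 73.2
Slice 5: Δl = 2.9/cos45.1° = 4.108 m; N'_5 = 102·cos45.1° − 3·4.108 = 59.7; c'Δl = 72.31; W sinα = 72.3
Σc'Δl = 202.6 kN/m; ΣN' = 255.8 kN/m; ΣW sinα = 186.0 kN/m
Resisting = 202.6 + 255.8·tan28.4° = 202.6 + 138.3 = 341.0 kN/m
FS = 341.0 / 186.0 = 1.833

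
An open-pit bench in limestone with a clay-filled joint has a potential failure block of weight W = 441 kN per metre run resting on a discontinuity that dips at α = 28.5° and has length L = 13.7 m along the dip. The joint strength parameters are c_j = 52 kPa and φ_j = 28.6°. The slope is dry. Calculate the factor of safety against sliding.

FS = 4.39

Resolving the block weight along and normal to the plane and applying the Mohr–Coulomb strength on the joint:
N' = W cosα = 441·cos28.5° = 387.6 kN/m
Driving force T = W sinα = 441·sin28.5° = 210.4 kN/m
Resisting force R = c_j·L + N'·tanφ_j = 52·13.7 + 387.6·tan28.6° = 712.4 + 211.3 = 923.7 kN/m
FS = R / T = 923.7 / 210.4 = 4.390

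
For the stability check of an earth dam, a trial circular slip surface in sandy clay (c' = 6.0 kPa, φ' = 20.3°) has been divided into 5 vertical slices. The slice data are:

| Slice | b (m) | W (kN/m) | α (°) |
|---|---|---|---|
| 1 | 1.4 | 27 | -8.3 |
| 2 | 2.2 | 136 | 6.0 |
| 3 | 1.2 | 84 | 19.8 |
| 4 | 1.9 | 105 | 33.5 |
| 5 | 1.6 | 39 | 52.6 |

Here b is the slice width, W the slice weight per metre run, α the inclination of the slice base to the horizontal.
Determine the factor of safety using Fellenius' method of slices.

FS = 1.48

Ordinary method of slices: FS = Σ[c'·Δl_i + (W_i cosα_i)·tanφ'] / Σ W_i sinα_i, with Δl_i = b_i / cosα_i.
Slice 1: Δl = 1.4/cos(-8.3°) = 1.415 m; N'_1 = 27·cos(-8.3°) = 26.7; c'Δl = 8.49; W sinα = -3.9
Slice 2: Δl = 2.2/cos6.0° = 2.212 m; N'_2 = 136·cos6.0° = 135.3; c'Δl = 13.27; W sinα = 14.2
Slice 3: Δl = 1.2/cos19.8° = 1.275 m; N'_3 = 84·cos19.8° = 79.0; c'Δl = 7.65; W sinα = 28.5
Slice 4: Δl = 1.9/cos33.5° = 2.278 m; N'_4 = 105·cos33.5° = 87.6; c'Δl = 13.67; W sinα = 58.0
Slice 5: Δl = 1.6/cos52.6° = 2.634 m; N'_5 = 39·cos52.6° = 23.7; c'Δl = 15.81; W sinα = 31.0
Σc'Δl = 58.9 kN/m; ΣN' = 352.3 kN/m; ΣW sinα = 127.7 kN/m
Resisting = 58.9 + 352.3·tan20.3° = 58.9 + 130.3 = 189.2 kN/m
FS = 189.2 / 127.7 = 1.481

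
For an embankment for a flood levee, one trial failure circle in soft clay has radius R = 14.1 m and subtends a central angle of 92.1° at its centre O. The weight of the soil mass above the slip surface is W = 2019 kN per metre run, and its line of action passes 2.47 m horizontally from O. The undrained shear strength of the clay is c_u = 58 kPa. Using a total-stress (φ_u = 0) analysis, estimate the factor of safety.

FS = 3.72

Taking moments about the centre O, the resisting moment is provided by the undrained shear strength acting along the arc:
Arc length L_a = R·θ = 14.1·(92.1°·π/180) = 14.1·1.6074 = 22.67 m
M_R = c_u·L_a·R = 58·22.67·14.1 = 18535.5 kN·m/m
M_D = W·d = 2019·2.47 = 4986.9 kN·m/m
FS = M_R / M_D = 18535.5 / 4986.9 = 3.717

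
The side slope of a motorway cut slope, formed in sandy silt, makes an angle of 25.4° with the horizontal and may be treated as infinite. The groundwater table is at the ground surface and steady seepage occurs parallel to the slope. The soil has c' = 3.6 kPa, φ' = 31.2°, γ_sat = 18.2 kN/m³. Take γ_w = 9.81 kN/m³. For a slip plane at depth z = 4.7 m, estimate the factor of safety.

FS = 0.70

With seepage parallel to the slope and the water table at the surface, the effective normal stress on the slip plane uses the buoyant unit weight γ' = γ_sat − γ_w while the driving shear stress uses γ_sat:
FS = [c' + γ' z cos²β tanφ'] / [γ_sat z sinβ cosβ]
γ' = 18.2 − 9.81 = 8.39 kN/m³
Numerator = 3.6 + 8.39·4.7·cos²25.4°·tan31.2° = 3.6 + 8.39·4.7·0.8160·0.6056 = 23.088 kPa
Denominator = 18.2·4.7·sin25.4°·cos25.4° = 18.2·4.7·0.4289·0.9033 = 33.144 kPa
FS = 23.088 / 33.144 = 0.697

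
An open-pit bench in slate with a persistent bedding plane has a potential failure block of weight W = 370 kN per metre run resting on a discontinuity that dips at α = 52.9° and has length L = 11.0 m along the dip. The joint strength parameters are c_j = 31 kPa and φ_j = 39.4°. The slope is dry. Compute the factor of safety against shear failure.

FS = 1.78

Resolving the block weight along and normal to the plane and applying the Mohr–Coulomb strength on the joint:
N' = W cosα = 370·cos52.9° = 223.2 kN/m
Driving force T = W sinα = 370·sin52.9° = 295.1 kN/m
Resisting force R = c_j·L + N'·tanφ_j = 31·11.0 + 223.2·tan39.4° = 341.0 + 183.3 = 524.3 kN/m
FS = R / T = 524.3 / 295.1 = 1.777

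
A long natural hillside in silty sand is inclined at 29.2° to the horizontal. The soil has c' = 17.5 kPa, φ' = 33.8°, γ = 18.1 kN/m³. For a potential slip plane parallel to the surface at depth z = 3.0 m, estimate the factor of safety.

FS = 1.95

For an infinite slope with a slip plane parallel to the surface (no pore pressure): FS = [c' + γz cos²β tanφ'] / [γz sinβ cosβ].
γz = 18.1·3.0 = 54.30 kN/m²
Numerator = 17.5 + 54.30·cos²29.2°·tan33.8° = 17.5 + 54.30·0.7620·0.6694 = 45.199 kPa
Denominator = 54.30·sin29.2°·cos29.2° = 54.30·0.4879·0.8729 = 23.124 kPa
FS = 45.199 / 23.124 = 1.955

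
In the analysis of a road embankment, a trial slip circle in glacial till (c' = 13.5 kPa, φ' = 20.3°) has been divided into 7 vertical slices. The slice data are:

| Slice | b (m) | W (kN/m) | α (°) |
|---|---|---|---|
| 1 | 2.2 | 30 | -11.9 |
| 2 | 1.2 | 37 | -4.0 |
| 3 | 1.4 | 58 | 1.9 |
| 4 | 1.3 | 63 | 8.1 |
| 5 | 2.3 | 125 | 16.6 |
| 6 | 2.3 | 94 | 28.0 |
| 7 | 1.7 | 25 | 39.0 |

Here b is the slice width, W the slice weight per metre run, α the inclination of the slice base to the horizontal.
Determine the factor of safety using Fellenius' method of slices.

FS = 3.40

Ordinary method of slices: FS = Σ[c'·Δl_i + (W_i cosα_i)·tanφ'] / Σ W_i sinα_i, with Δl_i = b_i / cosα_i.
Slice 1: Δl = 2.2/cos(-11.9°) = 2.248 m; N'_1 = 30·cos(-11.9°) = 29.4; c'Δl = 30.35; W sinα = -6.2
Slice 2: Δl = 1.2/cos(-4.0°) = 1.203 m; N'_2 = 37·cos(-4.0°) = 36.9; c'Δl = 16.24; W sinα = -2.6
Slice 3: Δl = 1.4/cos1.9° = 1.401 m; N'_3 = 58·cos1.9° = 58.0; c'Δl = 18.91; W sinα = 1.9
Slice 4: Δl = 1.3/cos8.1° = 1.313 m; N'_4 = 63·cos8.1° = 62.4; c'Δl = 17.73; W sinα = 8.9
Slice 5: Δl = 2.3/cos16.6° = 2.400 m; N'_5 = 125·cos16.6° = 119.8; c'Δl = 32.40; W sinα = 35.7
Slice 6: Δl = 2.3/cos28.0° = 2.605 m; N'_6 = 94·cos28.0° = 83.0; c'Δl = 35.17; W sinα = 44.1
Slice 7: Δl = 1.7/cos39.0° = 2.187 m; N'_7 = 25·cos39.0° = 19.4; c'Δl = 29.53; W sinα = 15.7
Σc'Δl = 180.3 kN/m; ΣN' = 408.8 kN/m; ΣW sinα = 97.6 kN/m
Resisting = 180.3 + 408.8·tan20.3° = 180.3 + 151.2 = 331.6 kN/m
FS = 331.6 / 97.6 = 3.397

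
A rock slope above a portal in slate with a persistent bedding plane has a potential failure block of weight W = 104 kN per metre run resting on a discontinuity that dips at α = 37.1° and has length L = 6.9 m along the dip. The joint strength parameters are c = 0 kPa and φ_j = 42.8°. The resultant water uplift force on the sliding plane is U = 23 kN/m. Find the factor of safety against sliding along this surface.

Resolving the block weight along and normal to the plane and applying the Mohr–Coulomb strength on the joint:
N' = W cosα − U = 104·cos37.1° − 23 = 59.9 kN/m
Driving force T = W sinα = 104·sin37.1° = 62.7 kN/m
Resisting force R = c·L + N'·tanφ_j = 0·6.9 + 59.9·tan42.8° = 0.0 + 55.5 = 55.5 kN/m
FS = R / T = 55.5 / 62.7 = 0.885

FS = 0.88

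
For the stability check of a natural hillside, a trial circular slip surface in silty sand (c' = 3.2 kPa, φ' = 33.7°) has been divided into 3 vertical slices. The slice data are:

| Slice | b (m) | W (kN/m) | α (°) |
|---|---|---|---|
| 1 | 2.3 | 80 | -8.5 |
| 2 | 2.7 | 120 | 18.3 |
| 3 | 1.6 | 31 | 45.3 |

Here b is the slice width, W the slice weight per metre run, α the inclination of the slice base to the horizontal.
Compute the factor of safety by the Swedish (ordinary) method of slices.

FS = 3.49

Ordinary method of slices: FS = Σ[c'·Δl_i + (W_i cosα_i)·tanφ'] / Σ W_i sinα_i, with Δl_i = b_i / cosα_i.
Slice 1: Δl = 2.3/cos(-8.5°) = 2.326 m; N'_1 = 80·cos(-8.5°) = 79.1; c'Δl = 7.44; W sinα = -11.8
Slice 2: Δl = 2.7/cos18.3° = 2.844 m; N'_2 = 120·cos18.3° = 113.9; c'Δl = 9.10; W sinα = 37.7
Slice 3: Δl = 1.6/cos45.3° = 2.275 m; N'_3 = 31·cos45.3° = 21.8; c'Δl = 7.28; W sinα = 22.0
Σc'Δl = 23.8 kN/m; ΣN' = 214.9 kN/m; ΣW sinα = 47.9 kN/m
Resisting = 23.8 + 214.9·tan33.7° = 23.8 + 143.3 = 167.1 kN/m
FS = 167.1 / 47.9 = 3.490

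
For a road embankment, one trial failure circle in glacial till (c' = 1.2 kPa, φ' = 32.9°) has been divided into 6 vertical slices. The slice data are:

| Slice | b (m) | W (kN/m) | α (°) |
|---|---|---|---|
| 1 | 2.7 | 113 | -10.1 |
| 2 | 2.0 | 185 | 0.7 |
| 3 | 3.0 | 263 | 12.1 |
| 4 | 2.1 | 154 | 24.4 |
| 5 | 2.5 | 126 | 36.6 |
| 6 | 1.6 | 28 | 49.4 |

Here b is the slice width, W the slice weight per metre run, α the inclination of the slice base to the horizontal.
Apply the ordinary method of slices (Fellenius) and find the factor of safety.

FS = 2.76

Ordinary method of slices: FS = Σ[c'·Δl_i + (W_i cosα_i)·tanφ'] / Σ W_i sinα_i, with Δl_i = b_i / cosα_i.
Slice 1: Δl = 2.7/cos(-10.1°) = 2.743 m; N'_1 = 113·cos(-10.1°) = 111.2; c'Δl = 3.29; W sinα = -19.8
Slice 2: Δl = 2.0/cos0.7° = 2.000 m; N'_2 = 185·cos0.7° = 185.0; c'Δl = 2.40; W sinα = 2.3
Slice 3: Δl = 3.0/cos12.1° = 3.068 m; N'_3 = 263·cos12.1° = 257.2; c'Δl = 3.68; W sinα = 55.1
Slice 4: Δl = 2.1/cos24.4° = 2.306 m; N'_4 = 154·cos24.4° = 140.2; c'Δl = 2.77; W sinα = 63.6
Slice 5: Δl = 2.5/cos36.6° = 3.114 m; N'_5 = 126·cos36.6° = 101.2; c'Δl = 3.74; W sinα = 75.1
Slice 6: Δl = 1.6/cos49.4° = 2.459 m; N'_6 = 28·cos49.4° = 18.2; c'Δl = 2.95; W sinα = 21.3
Σc'Δl = 18.8 kN/m; ΣN' = 813.0 kN/m; ΣW sinα = 197.6 kN/m
Resisting = 18.8 + 813.0·tan32.9° = 18.8 + 526.0 = 544.8 kN/m
FS = 544.8 / 197.6 = 2.757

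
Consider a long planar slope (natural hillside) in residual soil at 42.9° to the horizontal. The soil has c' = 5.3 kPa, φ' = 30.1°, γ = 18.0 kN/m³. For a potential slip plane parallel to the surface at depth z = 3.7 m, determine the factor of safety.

FS = 0.78

For an infinite slope with a slip plane parallel to the surface (no pore pressure): FS = [c' + γz cos²β tanφ'] / [γz sinβ cosβ].
γz = 18.0·3.7 = 66.60 kN/m²
Numerator = 5.3 + 66.60·cos²42.9°·tan30.1° = 5.3 + 66.60·0.5366·0.5797 = 26.017 kPa
Denominator = 66.60·sin42.9°·cos42.9° = 66.60·0.6807·0.7325 = 33.211 kPa
FS = 26.017 / 33.211 = 0.783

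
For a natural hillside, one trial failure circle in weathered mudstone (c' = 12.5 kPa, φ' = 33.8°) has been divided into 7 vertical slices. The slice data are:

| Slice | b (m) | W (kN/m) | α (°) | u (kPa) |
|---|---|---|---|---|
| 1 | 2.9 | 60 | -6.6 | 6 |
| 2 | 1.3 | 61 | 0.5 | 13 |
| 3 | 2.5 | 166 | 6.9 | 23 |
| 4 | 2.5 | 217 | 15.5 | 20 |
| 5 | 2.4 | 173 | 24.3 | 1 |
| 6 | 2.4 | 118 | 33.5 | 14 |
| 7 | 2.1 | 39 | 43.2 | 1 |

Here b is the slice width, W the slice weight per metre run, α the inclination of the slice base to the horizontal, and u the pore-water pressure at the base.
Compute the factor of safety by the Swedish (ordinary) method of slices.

FS = 2.63

Ordinary method of slices: FS = Σ[c'·Δl_i + (W_i cosα_i − u_i·Δl_i)·tanφ'] / Σ W_i sinα_i, with Δl_i = b_i / cosα_i.
Slice 1: Δl = 2.9/cos(-6.6°) = 2.919 m; N'_1 = 60·cos(-6.6°) − 6·2.919 = 42.1; c'Δl = 36.49; W sinα = -6.9
Slice 2: Δl = 1.3/cos0.5° = 1.300 m; N'_2 = 61·cos0.5° − 13·1.300 = 44.1; c'Δl = 16.25; W sinα = 0.5
Slice 3: Δl = 2.5/cos6.9° = 2.518 m; N'_3 = 166·cos6.9° − 23·2.518 = 106.9; c'Δl = 31.48; W sinα = 19.9
Slice 4: Δl = 2.5/cos15.5° = 2.594 m; N'_4 = 217·cos15.5° − 20·2.594 = 157.2; c'Δl = 32.43; W sinα = 58.0
Slice 5: Δl = 2.4/cos24.3° = 2.633 m; N'_5 = 173·cos24.3° − 1·2.633 = 155.0; c'Δl = 32.92; W sinα = 71.2
Slice 6: Δl = 2.4/cos33.5° = 2.878 m; N'_6 = 118·cos33.5° − 14·2.878 = 58.1; c'Δl = 35.98; W sinα = 65.1
Slice 7: Δl = 2.1/cos43.2° = 2.881 m; N'_7 = 39·cos43.2° − 1·2.881 = 25.5; c'Δl = 36.01; W sinα = 26.7
Σc'Δl = 221.6 kN/m; ΣN' = 589.0 kN/m; ΣW sinα = 234.6 kN/m
Resisting = 221.6 + 589.0·tan33.8° = 221.6 + 394.3 = 615.8 kN/m
FS = 615.8 / 234.6 = 2.625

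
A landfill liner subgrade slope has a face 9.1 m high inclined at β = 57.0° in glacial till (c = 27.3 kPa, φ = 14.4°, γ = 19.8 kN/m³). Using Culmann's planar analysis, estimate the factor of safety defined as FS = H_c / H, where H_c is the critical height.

H_c = (4c/γ) · sinβ cosφ / [1 − cos(β − φ)]
    = (4·27.3/19.8) · sin57.0°·cos14.4° / [1 − cos42.6°]
    = 5.515 · 0.8123 / 0.2639 = 16.98 m
FS = H_c / H = 16.98 / 9.1 = 1.866

FS = 1.87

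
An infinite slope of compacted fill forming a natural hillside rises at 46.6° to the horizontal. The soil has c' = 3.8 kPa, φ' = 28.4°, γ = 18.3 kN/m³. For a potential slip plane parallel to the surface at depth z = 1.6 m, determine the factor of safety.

FS = 0.77

For an infinite slope with a slip plane parallel to the surface (no pore pressure): FS = [c' + γz cos²β tanφ'] / [γz sinβ cosβ].
γz = 18.3·1.6 = 29.28 kN/m²
Numerator = 3.8 + 29.28·cos²46.6°·tan28.4° = 3.8 + 29.28·0.4721·0.5407 = 11.274 kPa
Denominator = 29.28·sin46.6°·cos46.6° = 29.28·0.7266·0.6871 = 14.617 kPa
FS = 11.274 / 14.617 = 0.771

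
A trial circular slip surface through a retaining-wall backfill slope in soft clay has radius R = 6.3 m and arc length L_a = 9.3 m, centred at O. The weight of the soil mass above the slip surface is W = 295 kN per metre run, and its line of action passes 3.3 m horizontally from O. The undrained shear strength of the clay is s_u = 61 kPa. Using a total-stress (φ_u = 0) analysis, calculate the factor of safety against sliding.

FS = 3.67

Taking moments about the centre O, the resisting moment is provided by the undrained shear strength acting along the arc:
M_R = s_u·L_a·R = 61·9.30·6.3 = 3574.0 kN·m/m
M_D = W·d = 295·3.3 = 973.5 kN·m/m
FS = M_R / M_D = 3574.0 / 973.5 = 3.671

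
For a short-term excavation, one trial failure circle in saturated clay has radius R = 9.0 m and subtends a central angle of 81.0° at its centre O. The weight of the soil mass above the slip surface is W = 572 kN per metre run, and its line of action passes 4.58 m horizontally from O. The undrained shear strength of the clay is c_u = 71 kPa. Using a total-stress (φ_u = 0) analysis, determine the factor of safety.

FS = 3.10

Taking moments about the centre O, the resisting moment is provided by the undrained shear strength acting along the arc:
Arc length L_a = R·θ = 9.0·(81.0°·π/180) = 9.0·1.4137 = 12.72 m
M_R = c_u·L_a·R = 71·12.72·9.0 = 8130.3 kN·m/m
M_D = W·d = 572·4.58 = 2619.8 kN·m/m
FS = M_R / M_D = 8130.3 / 2619.8 = 3.103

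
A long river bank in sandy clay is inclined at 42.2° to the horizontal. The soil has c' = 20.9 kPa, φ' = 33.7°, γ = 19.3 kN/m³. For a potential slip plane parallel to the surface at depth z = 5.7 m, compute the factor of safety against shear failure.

For an infinite slope with a slip plane parallel to the surface (no pore pressure): FS = [c' + γz cos²β tanφ'] / [γz sinβ cosβ].
γz = 19.3·5.7 = 110.01 kN/m²
Numerator = 20.9 + 110.01·cos²42.2°·tan33.7° = 20.9 + 110.01·0.5488·0.6669 = 61.163 kPa
Denominator = 110.01·sin42.2°·cos42.2° = 110.01·0.6717·0.7408 = 54.742 kPa
FS = 61.163 / 54.742 = 1.117

FS = 1.12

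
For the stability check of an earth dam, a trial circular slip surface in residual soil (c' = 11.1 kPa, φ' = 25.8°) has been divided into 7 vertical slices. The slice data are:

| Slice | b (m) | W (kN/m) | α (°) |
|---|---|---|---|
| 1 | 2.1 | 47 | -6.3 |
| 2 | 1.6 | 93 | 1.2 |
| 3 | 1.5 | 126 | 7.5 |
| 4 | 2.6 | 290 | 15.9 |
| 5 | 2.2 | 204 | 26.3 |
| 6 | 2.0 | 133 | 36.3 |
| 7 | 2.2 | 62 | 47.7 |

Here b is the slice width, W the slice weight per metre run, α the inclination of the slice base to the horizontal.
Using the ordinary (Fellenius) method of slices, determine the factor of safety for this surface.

FS = 1.96

Ordinary method of slices: FS = Σ[c'·Δl_i + (W_i cosα_i)·tanφ'] / Σ W_i sinα_i, with Δl_i = b_i / cosα_i.
Slice 1: Δl = 2.1/cos(-6.3°) = 2.113 m; N'_1 = 47·cos(-6.3°) = 46.7; c'Δl = 23.45; W sinα = -5.2
Slice 2: Δl = 1.6/cos1.2° = 1.600 m; N'_2 = 93·cos1.2° = 93.0; c'Δl = 17.76; W sinα = 1.9
Slice 3: Δl = 1.5/cos7.5° = 1.513 m; N'_3 = 126·cos7.5° = 124.9; c'Δl = 16.79; W sinα = 16.4
Slice 4: Δl = 2.6/cos15.9° = 2.703 m; N'_4 = 290·cos15.9° = 278.9; c'Δl = 30.01; W sinα = 79.4
Slice 5: Δl = 2.2/cos26.3° = 2.454 m; N'_5 = 204·cos26.3° = 182.9; c'Δl = 27.24; W sinα = 90.4
Slice 6: Δl = 2.0/cos36.3° = 2.482 m; N'_6 = 133·cos36.3° = 107.2; c'Δl = 27.55; W sinα = 78.7
Slice 7: Δl = 2.2/cos47.7° = 3.269 m; N'_7 = 62·cos47.7° = 41.7; c'Δl = 36.28; W sinα = 45.9
Σc'Δl = 179.1 kN/m; ΣN' = 875.3 kN/m; ΣW sinα = 307.7 kN/m
Resisting = 179.1 + 875.3·tan25.8° = 179.1 + 423.1 = 602.2 kN/m
FS = 602.2 / 307.7 = 1.957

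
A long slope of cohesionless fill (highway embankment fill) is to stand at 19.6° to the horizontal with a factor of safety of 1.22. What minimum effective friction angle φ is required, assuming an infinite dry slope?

FS = tanφ/tanβ ⇒ tanφ = FS · tanβ = 1.22 · tan19.6° = 0.4344
φ = arctan(0.4344) = 23.48°

φ = 23.5°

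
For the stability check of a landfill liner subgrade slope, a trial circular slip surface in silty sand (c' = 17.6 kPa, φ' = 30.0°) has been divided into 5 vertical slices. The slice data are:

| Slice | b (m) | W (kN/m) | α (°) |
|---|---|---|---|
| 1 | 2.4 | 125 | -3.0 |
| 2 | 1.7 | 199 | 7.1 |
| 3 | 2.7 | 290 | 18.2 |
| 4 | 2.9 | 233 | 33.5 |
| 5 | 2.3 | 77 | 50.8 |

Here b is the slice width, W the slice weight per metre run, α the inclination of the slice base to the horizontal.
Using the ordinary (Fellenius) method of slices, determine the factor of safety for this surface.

FS = 2.47

Ordinary method of slices: FS = Σ[c'·Δl_i + (W_i cosα_i)·tanφ'] / Σ W_i sinα_i, with Δl_i = b_i / cosα_i.
Slice 1: Δl = 2.4/cos(-3.0°) = 2.403 m; N'_1 = 125·cos(-3.0°) = 124.8; c'Δl = 42.30; W sinα = -6.5
Slice 2: Δl = 1.7/cos7.1° = 1.713 m; N'_2 = 199·cos7.1° = 197.5; c'Δl = 30.15; W sinα = 24.6
Slice 3: Δl = 2.7/cos18.2° = 2.842 m; N'_3 = 290·cos18.2° = 275.5; c'Δl = 50.02; W sinα = 90.6
Slice 4: Δl = 2.9/cos33.5° = 3.478 m; N'_4 = 233·cos33.5° = 194.3; c'Δl = 61.21; W sinα = 128.6
Slice 5: Δl = 2.3/cos50.8° = 3.639 m; N'_5 = 77·cos50.8° = 48.7; c'Δl = 64.05; W sinα = 59.7
Σc'Δl = 247.7 kN/m; ΣN' = 840.8 kN/m; ΣW sinα = 296.9 kN/m
Resisting = 247.7 + 840.8·tan30.0° = 247.7 + 485.4 = 733.1 kN/m
FS = 733.1 / 296.9 = 2.469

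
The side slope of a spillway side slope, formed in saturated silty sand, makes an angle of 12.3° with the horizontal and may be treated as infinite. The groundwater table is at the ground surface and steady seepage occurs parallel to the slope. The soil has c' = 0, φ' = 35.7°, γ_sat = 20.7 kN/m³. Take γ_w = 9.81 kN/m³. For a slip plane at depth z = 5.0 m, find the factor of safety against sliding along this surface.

FS = 1.73

With seepage parallel to the slope and the water table at the surface, the effective normal stress on the slip plane uses the buoyant unit weight γ' = γ_sat − γ_w while the driving shear stress uses γ_sat:
FS = [c' + γ' z cos²β tanφ'] / [γ_sat z sinβ cosβ]
(For c' = 0 this reduces to FS = (γ'/γ_sat)·tanφ'/tanβ.)
γ' = 20.7 − 9.81 = 10.89 kN/m³
Numerator = 0.0 + 10.89·5.0·cos²12.3°·tan35.7° = 0.0 + 10.89·5.0·0.9546·0.7186 = 37.351 kPa
Denominator = 20.7·5.0·sin12.3°·cos12.3° = 20.7·5.0·0.2130·0.9770 = 21.543 kPa
FS = 37.351 / 21.543 = 1.734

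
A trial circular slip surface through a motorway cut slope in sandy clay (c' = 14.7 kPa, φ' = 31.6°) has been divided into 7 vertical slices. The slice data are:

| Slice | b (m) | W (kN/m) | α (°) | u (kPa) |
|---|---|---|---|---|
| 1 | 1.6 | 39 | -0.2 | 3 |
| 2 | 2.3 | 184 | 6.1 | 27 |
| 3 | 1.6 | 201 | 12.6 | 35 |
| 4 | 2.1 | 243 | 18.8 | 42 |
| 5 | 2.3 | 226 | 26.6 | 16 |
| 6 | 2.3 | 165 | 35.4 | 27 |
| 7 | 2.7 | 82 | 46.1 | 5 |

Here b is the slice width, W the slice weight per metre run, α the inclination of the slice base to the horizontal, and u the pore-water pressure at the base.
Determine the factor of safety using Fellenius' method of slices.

FS = 1.69

Ordinary method of slices: FS = Σ[c'·Δl_i + (W_i cosα_i − u_i·Δl_i)·tanφ'] / Σ W_i sinα_i, with Δl_i = b_i / cosα_i.
Slice 1: Δl = 1.6/cos(-0.2°) = 1.600 m; N'_1 = 39·cos(-0.2°) − 3·1.600 = 34.2; c'Δl = 23.52; W sinα = -0.1
Slice 2: Δl = 2.3/cos6.1° = 2.313 m; N'_2 = 184·cos6.1° − 27·2.313 = 120.5; c'Δl = 34.00; W sinα = 19.6
Slice 3: Δl = 1.6/cos12.6° = 1.639 m; N'_3 = 201·cos12.6° − 35·1.639 = 138.8; c'Δl = 24.10; W sinα = 43.8
Slice 4: Δl = 2.1/cos18.8° = 2.218 m; N'_4 = 243·cos18.8° − 42·2.218 = 136.9; c'Δl = 32.61; W sinα = 78.3
Slice 5: Δl = 2.3/cos26.6° = 2.572 m; N'_5 = 226·cos26.6° − 16·2.572 = 160.9; c'Δl = 37.81; W sinα = 101.2
Slice 6: Δl = 2.3/cos35.4° = 2.822 m; N'_6 = 165·cos35.4° − 27·2.822 = 58.3; c'Δl = 41.48; W sinα = 95.6
Slice 7: Δl = 2.7/cos46.1° = 3.894 m; N'_7 = 82·cos46.1° − 5·3.894 = 37.4; c'Δl = 57.24; W sinα = 59.1
Σc'Δl = 250.8 kN/m; ΣN' = 687.0 kN/m; ΣW sinα = 397.4 kN/m
Resisting = 250.8 + 687.0·tan31.6° = 250.8 + 422.6 = 673.4 kN/m
FS = 673.4 / 397.4 = 1.694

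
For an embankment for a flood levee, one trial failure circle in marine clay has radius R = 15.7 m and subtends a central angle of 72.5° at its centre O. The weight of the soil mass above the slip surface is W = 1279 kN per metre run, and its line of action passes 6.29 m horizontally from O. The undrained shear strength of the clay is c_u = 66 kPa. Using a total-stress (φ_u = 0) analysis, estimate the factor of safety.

FS = 2.56

Taking moments about the centre O, the resisting moment is provided by the undrained shear strength acting along the arc:
Arc length L_a = R·θ = 15.7·(72.5°·π/180) = 15.7·1.2654 = 19.87 m
M_R = c_u·L_a·R = 66·19.87·15.7 = 20585.4 kN·m/m
M_D = W·d = 1279·6.29 = 8044.9 kN·m/m
FS = M_R / M_D = 20585.4 / 8044.9 = 2.559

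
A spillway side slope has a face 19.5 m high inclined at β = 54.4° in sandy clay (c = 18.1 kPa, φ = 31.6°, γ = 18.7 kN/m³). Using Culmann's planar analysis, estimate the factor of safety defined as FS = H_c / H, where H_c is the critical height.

FS = 1.76

H_c = (4c/γ) · sinβ cosφ / [1 − cos(β − φ)]
    = (4·18.1/18.7) · sin54.4°·cos31.6° / [1 − cos22.8°]
    = 3.872 · 0.6925 / 0.0781 = 34.32 m
FS = H_c / H = 34.32 / 19.5 = 1.760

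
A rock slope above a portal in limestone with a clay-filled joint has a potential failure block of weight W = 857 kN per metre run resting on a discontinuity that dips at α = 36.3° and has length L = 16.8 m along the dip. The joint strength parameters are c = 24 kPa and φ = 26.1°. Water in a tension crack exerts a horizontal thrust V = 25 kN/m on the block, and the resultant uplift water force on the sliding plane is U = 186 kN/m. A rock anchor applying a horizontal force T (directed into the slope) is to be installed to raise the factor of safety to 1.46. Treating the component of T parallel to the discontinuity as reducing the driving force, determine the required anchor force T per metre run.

T = 87 kN/m

Resolving forces along and normal to the sliding plane, with the horizontal anchor force T adding T·sinα to the effective normal force and T·cosα acting up the plane against the driving force:
FS = [cL + (W cosα − U − V sinα + T sinα) tanφ] / [W sinα + V cosα − T cosα]
Without the anchor: N' = 489.9 kN/m, driving T_d = 527.5 kN/m, resisting R = 24·16.8 + 489.9·tan26.1° = 643.2 kN/m, FS = 1.22.
Setting FS = 1.46 and solving for T:
1.46·(527.5 − T cos36.3°) = 643.2 + T sin36.3°·tan26.1°
T·(sin36.3°·tan26.1° + 1.46·cos36.3°) = 1.46·527.5 − 643.2
T·(0.5920·0.4899 + 1.46·0.8059) = 770.2 − 643.2 = 127.0
T·1.4667 = 127.0
T = 86.6 kN/m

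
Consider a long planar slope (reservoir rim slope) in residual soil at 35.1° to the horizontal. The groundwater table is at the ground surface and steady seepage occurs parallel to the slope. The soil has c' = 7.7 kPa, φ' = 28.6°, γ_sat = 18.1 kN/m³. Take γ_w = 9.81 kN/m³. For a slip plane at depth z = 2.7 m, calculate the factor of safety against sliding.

With seepage parallel to the slope and the water table at the surface, the effective normal stress on the slip plane uses the buoyant unit weight γ' = γ_sat − γ_w while the driving shear stress uses γ_sat:
FS = [c' + γ' z cos²β tanφ'] / [γ_sat z sinβ cosβ]
γ' = 18.1 − 9.81 = 8.29 kN/m³
Numerator = 7.7 + 8.29·2.7·cos²35.1°·tan28.6° = 7.7 + 8.29·2.7·0.6694·0.5452 = 15.869 kPa
Denominator = 18.1·2.7·sin35.1°·cos35.1° = 18.1·2.7·0.5750·0.8181 = 22.990 kPa
FS = 15.869 / 22.990 = 0.690

FS = 0.69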